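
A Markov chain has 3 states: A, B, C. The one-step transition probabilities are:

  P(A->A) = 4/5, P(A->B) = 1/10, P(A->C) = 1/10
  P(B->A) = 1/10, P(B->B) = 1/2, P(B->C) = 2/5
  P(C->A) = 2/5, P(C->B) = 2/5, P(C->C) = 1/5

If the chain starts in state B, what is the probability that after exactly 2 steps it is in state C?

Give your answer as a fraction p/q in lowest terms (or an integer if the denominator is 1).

Computing P^2 by repeated multiplication:
P^1 =
  A: [4/5, 1/10, 1/10]
  B: [1/10, 1/2, 2/5]
  C: [2/5, 2/5, 1/5]
P^2 =
  A: [69/100, 17/100, 7/50]
  B: [29/100, 21/50, 29/100]
  C: [11/25, 8/25, 6/25]

(P^2)[B -> C] = 29/100

Answer: 29/100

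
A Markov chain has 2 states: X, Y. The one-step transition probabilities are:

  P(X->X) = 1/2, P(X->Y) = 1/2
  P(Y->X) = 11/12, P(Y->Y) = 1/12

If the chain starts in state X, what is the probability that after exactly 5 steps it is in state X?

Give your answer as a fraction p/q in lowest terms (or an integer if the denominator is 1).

Computing P^5 by repeated multiplication:
P^1 =
  X: [1/2, 1/2]
  Y: [11/12, 1/12]
P^2 =
  X: [17/24, 7/24]
  Y: [77/144, 67/144]
P^3 =
  X: [179/288, 109/288]
  Y: [1199/1728, 529/1728]
P^4 =
  X: [2273/3456, 1183/3456]
  Y: [13013/20736, 7723/20736]
P^5 =
  X: [26651/41472, 14821/41472]
  Y: [163031/248832, 85801/248832]

(P^5)[X -> X] = 26651/41472

Answer: 26651/41472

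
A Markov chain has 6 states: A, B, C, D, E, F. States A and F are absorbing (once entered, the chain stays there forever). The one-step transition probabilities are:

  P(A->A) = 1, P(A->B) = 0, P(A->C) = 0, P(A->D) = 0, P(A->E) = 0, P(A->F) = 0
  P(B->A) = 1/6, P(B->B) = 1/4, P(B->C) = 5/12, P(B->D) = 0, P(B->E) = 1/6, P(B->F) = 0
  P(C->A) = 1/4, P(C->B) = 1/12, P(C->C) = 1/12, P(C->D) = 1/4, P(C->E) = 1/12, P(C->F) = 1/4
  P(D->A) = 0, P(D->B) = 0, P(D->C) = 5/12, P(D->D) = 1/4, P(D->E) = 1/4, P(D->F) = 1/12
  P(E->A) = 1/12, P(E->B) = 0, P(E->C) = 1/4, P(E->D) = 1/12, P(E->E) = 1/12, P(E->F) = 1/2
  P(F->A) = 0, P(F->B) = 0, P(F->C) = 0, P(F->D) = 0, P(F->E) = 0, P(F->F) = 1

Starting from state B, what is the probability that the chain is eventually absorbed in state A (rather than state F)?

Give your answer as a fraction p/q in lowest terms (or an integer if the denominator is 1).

Let a_i = P(absorbed in A | start in state i).
Boundary conditions: a_A = 1, a_F = 0.
For each transient state i, a_i = sum_j P(i->j) * a_j:
  a_B = 1/6*a_A + 1/4*a_B + 5/12*a_C + 0*a_D + 1/6*a_E + 0*a_F
  a_C = 1/4*a_A + 1/12*a_B + 1/12*a_C + 1/4*a_D + 1/12*a_E + 1/4*a_F
  a_D = 0*a_A + 0*a_B + 5/12*a_C + 1/4*a_D + 1/4*a_E + 1/12*a_F
  a_E = 1/12*a_A + 0*a_B + 1/4*a_C + 1/12*a_D + 1/12*a_E + 1/2*a_F

Substituting a_A = 1 and a_F = 0, rearrange to (I - Q) a = r where r[i] = P(i -> A):
  [3/4, -5/12, 0, -1/6] . (a_B, a_C, a_D, a_E) = 1/6
  [-1/12, 11/12, -1/4, -1/12] . (a_B, a_C, a_D, a_E) = 1/4
  [0, -5/12, 3/4, -1/4] . (a_B, a_C, a_D, a_E) = 0
  [0, -1/4, -1/12, 11/12] . (a_B, a_C, a_D, a_E) = 1/12

Solving yields:
  a_B = 1777/3472
  a_C = 741/1736
  a_D = 2193/6944
  a_E = 1639/6944

Starting state is B, so the absorption probability is a_B = 1777/3472.

Answer: 1777/3472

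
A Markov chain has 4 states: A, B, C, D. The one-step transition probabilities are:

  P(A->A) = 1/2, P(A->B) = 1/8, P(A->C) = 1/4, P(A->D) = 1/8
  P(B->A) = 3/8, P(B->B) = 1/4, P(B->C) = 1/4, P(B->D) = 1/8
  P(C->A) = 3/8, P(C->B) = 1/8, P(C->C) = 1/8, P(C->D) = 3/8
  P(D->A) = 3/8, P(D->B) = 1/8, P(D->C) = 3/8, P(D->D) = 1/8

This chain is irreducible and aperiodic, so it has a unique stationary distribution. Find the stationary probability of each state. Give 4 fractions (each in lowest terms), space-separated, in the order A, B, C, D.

The stationary distribution satisfies pi = pi * P, i.e.:
  pi_A = 1/2*pi_A + 3/8*pi_B + 3/8*pi_C + 3/8*pi_D
  pi_B = 1/8*pi_A + 1/4*pi_B + 1/8*pi_C + 1/8*pi_D
  pi_C = 1/4*pi_A + 1/4*pi_B + 1/8*pi_C + 3/8*pi_D
  pi_D = 1/8*pi_A + 1/8*pi_B + 3/8*pi_C + 1/8*pi_D
with normalization: pi_A + pi_B + pi_C + pi_D = 1.

Using the first 3 balance equations plus normalization, the linear system A*pi = b is:
  [-1/2, 3/8, 3/8, 3/8] . pi = 0
  [1/8, -3/4, 1/8, 1/8] . pi = 0
  [1/4, 1/4, -7/8, 3/8] . pi = 0
  [1, 1, 1, 1] . pi = 1

Solving yields:
  pi_A = 3/7
  pi_B = 1/7
  pi_C = 17/70
  pi_D = 13/70

Verification (pi * P):
  3/7*1/2 + 1/7*3/8 + 17/70*3/8 + 13/70*3/8 = 3/7 = pi_A  (ok)
  3/7*1/8 + 1/7*1/4 + 17/70*1/8 + 13/70*1/8 = 1/7 = pi_B  (ok)
  3/7*1/4 + 1/7*1/4 + 17/70*1/8 + 13/70*3/8 = 17/70 = pi_C  (ok)
  3/7*1/8 + 1/7*1/8 + 17/70*3/8 + 13/70*1/8 = 13/70 = pi_D  (ok)

Answer: 3/7 1/7 17/70 13/70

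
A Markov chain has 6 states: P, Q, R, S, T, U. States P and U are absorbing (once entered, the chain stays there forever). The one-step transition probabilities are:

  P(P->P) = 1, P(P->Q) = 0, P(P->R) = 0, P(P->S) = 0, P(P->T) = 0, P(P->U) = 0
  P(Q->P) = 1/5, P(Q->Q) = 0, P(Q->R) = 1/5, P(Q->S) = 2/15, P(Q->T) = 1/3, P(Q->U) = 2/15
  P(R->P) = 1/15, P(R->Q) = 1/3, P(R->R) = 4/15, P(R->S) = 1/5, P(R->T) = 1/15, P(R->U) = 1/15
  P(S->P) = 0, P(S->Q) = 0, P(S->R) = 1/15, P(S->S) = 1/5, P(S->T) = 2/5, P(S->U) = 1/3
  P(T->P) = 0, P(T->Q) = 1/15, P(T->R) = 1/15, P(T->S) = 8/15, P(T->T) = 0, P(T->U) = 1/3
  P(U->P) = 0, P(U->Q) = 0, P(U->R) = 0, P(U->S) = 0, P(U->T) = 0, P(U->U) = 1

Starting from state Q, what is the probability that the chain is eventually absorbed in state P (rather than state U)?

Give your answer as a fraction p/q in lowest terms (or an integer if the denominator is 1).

Answer: 4645/16976

Derivation:
Let a_i = P(absorbed in P | start in state i).
Boundary conditions: a_P = 1, a_U = 0.
For each transient state i, a_i = sum_j P(i->j) * a_j:
  a_Q = 1/5*a_P + 0*a_Q + 1/5*a_R + 2/15*a_S + 1/3*a_T + 2/15*a_U
  a_R = 1/15*a_P + 1/3*a_Q + 4/15*a_R + 1/5*a_S + 1/15*a_T + 1/15*a_U
  a_S = 0*a_P + 0*a_Q + 1/15*a_R + 1/5*a_S + 2/5*a_T + 1/3*a_U
  a_T = 0*a_P + 1/15*a_Q + 1/15*a_R + 8/15*a_S + 0*a_T + 1/3*a_U

Substituting a_P = 1 and a_U = 0, rearrange to (I - Q) a = r where r[i] = P(i -> P):
  [1, -1/5, -2/15, -1/3] . (a_Q, a_R, a_S, a_T) = 1/5
  [-1/3, 11/15, -1/5, -1/15] . (a_Q, a_R, a_S, a_T) = 1/15
  [0, -1/15, 4/5, -2/5] . (a_Q, a_R, a_S, a_T) = 0
  [-1/15, -1/15, -8/15, 1] . (a_Q, a_R, a_S, a_T) = 0

Solving yields:
  a_Q = 4645/16976
  a_R = 1989/8488
  a_S = 211/4244
  a_T = 1025/16976

Starting state is Q, so the absorption probability is a_Q = 4645/16976.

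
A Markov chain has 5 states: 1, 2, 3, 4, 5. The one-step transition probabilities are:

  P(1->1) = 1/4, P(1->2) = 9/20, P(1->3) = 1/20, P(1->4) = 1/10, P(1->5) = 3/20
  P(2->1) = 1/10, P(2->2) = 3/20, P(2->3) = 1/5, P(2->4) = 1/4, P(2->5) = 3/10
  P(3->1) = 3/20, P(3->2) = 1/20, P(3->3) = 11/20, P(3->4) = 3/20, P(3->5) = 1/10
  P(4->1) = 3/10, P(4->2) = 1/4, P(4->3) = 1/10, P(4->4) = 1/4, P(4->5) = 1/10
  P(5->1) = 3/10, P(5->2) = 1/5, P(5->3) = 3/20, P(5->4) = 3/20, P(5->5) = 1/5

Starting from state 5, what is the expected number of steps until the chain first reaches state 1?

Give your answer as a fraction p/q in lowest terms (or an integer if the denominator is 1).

Answer: 100/23

Derivation:
Let h_i = expected steps to first reach 1 from state i.
Boundary: h_1 = 0.
First-step equations for the other states:
  h_2 = 1 + 1/10*h_1 + 3/20*h_2 + 1/5*h_3 + 1/4*h_4 + 3/10*h_5
  h_3 = 1 + 3/20*h_1 + 1/20*h_2 + 11/20*h_3 + 3/20*h_4 + 1/10*h_5
  h_4 = 1 + 3/10*h_1 + 1/4*h_2 + 1/10*h_3 + 1/4*h_4 + 1/10*h_5
  h_5 = 1 + 3/10*h_1 + 1/5*h_2 + 3/20*h_3 + 3/20*h_4 + 1/5*h_5

Substituting h_1 = 0 and rearranging gives the linear system (I - Q) h = 1:
  [17/20, -1/5, -1/4, -3/10] . (h_2, h_3, h_4, h_5) = 1
  [-1/20, 9/20, -3/20, -1/10] . (h_2, h_3, h_4, h_5) = 1
  [-1/4, -1/10, 3/4, -1/10] . (h_2, h_3, h_4, h_5) = 1
  [-1/5, -3/20, -3/20, 4/5] . (h_2, h_3, h_4, h_5) = 1

Solving yields:
  h_2 = 120/23
  h_3 = 120/23
  h_4 = 100/23
  h_5 = 100/23

Starting state is 5, so the expected hitting time is h_5 = 100/23.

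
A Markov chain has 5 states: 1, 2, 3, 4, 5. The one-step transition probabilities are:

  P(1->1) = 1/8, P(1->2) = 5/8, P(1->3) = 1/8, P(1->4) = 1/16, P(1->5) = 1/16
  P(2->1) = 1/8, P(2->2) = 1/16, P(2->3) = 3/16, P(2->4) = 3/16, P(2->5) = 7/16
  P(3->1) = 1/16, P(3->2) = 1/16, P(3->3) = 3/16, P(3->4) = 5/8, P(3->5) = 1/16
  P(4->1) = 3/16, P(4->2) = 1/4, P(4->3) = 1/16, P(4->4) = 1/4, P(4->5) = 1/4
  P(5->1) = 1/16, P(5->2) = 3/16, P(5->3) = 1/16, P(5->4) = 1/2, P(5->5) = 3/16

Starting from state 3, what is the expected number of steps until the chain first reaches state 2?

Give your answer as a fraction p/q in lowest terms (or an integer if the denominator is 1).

Let h_i = expected steps to first reach 2 from state i.
Boundary: h_2 = 0.
First-step equations for the other states:
  h_1 = 1 + 1/8*h_1 + 5/8*h_2 + 1/8*h_3 + 1/16*h_4 + 1/16*h_5
  h_3 = 1 + 1/16*h_1 + 1/16*h_2 + 3/16*h_3 + 5/8*h_4 + 1/16*h_5
  h_4 = 1 + 3/16*h_1 + 1/4*h_2 + 1/16*h_3 + 1/4*h_4 + 1/4*h_5
  h_5 = 1 + 1/16*h_1 + 3/16*h_2 + 1/16*h_3 + 1/2*h_4 + 3/16*h_5

Substituting h_2 = 0 and rearranging gives the linear system (I - Q) h = 1:
  [7/8, -1/8, -1/16, -1/16] . (h_1, h_3, h_4, h_5) = 1
  [-1/16, 13/16, -5/8, -1/16] . (h_1, h_3, h_4, h_5) = 1
  [-3/16, -1/16, 3/4, -1/4] . (h_1, h_3, h_4, h_5) = 1
  [-1/16, -1/16, -1/2, 13/16] . (h_1, h_3, h_4, h_5) = 1

Solving yields:
  h_1 = 6848/2941
  h_3 = 13232/2941
  h_4 = 10640/2941
  h_5 = 11712/2941

Starting state is 3, so the expected hitting time is h_3 = 13232/2941.

Answer: 13232/2941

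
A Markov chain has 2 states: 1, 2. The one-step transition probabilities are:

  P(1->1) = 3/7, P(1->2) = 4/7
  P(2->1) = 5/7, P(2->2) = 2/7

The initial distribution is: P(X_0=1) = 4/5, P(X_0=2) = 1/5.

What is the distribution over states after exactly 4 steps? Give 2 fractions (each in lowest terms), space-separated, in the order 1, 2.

Answer: 6689/12005 5316/12005

Derivation:
Propagating the distribution step by step (d_{t+1} = d_t * P):
d_0 = (1=4/5, 2=1/5)
  d_1[1] = 4/5*3/7 + 1/5*5/7 = 17/35
  d_1[2] = 4/5*4/7 + 1/5*2/7 = 18/35
d_1 = (1=17/35, 2=18/35)
  d_2[1] = 17/35*3/7 + 18/35*5/7 = 141/245
  d_2[2] = 17/35*4/7 + 18/35*2/7 = 104/245
d_2 = (1=141/245, 2=104/245)
  d_3[1] = 141/245*3/7 + 104/245*5/7 = 943/1715
  d_3[2] = 141/245*4/7 + 104/245*2/7 = 772/1715
d_3 = (1=943/1715, 2=772/1715)
  d_4[1] = 943/1715*3/7 + 772/1715*5/7 = 6689/12005
  d_4[2] = 943/1715*4/7 + 772/1715*2/7 = 5316/12005
d_4 = (1=6689/12005, 2=5316/12005)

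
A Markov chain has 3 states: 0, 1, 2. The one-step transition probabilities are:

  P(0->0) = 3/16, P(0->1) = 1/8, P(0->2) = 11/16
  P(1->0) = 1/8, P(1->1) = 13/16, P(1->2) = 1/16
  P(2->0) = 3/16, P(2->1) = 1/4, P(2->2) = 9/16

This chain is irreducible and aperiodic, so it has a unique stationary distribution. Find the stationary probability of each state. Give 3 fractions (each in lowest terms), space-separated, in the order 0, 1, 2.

Answer: 17/110 29/55 7/22

Derivation:
The stationary distribution satisfies pi = pi * P, i.e.:
  pi_0 = 3/16*pi_0 + 1/8*pi_1 + 3/16*pi_2
  pi_1 = 1/8*pi_0 + 13/16*pi_1 + 1/4*pi_2
  pi_2 = 11/16*pi_0 + 1/16*pi_1 + 9/16*pi_2
with normalization: pi_0 + pi_1 + pi_2 = 1.

Using the first 2 balance equations plus normalization, the linear system A*pi = b is:
  [-13/16, 1/8, 3/16] . pi = 0
  [1/8, -3/16, 1/4] . pi = 0
  [1, 1, 1] . pi = 1

Solving yields:
  pi_0 = 17/110
  pi_1 = 29/55
  pi_2 = 7/22

Verification (pi * P):
  17/110*3/16 + 29/55*1/8 + 7/22*3/16 = 17/110 = pi_0  (ok)
  17/110*1/8 + 29/55*13/16 + 7/22*1/4 = 29/55 = pi_1  (ok)
  17/110*11/16 + 29/55*1/16 + 7/22*9/16 = 7/22 = pi_2  (ok)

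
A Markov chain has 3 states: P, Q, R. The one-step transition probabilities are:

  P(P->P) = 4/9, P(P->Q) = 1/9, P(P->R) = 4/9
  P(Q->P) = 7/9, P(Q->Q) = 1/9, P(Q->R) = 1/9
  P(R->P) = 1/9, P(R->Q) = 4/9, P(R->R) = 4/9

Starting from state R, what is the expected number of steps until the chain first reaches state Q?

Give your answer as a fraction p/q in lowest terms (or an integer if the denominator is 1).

Answer: 18/7

Derivation:
Let h_i = expected steps to first reach Q from state i.
Boundary: h_Q = 0.
First-step equations for the other states:
  h_P = 1 + 4/9*h_P + 1/9*h_Q + 4/9*h_R
  h_R = 1 + 1/9*h_P + 4/9*h_Q + 4/9*h_R

Substituting h_Q = 0 and rearranging gives the linear system (I - Q) h = 1:
  [5/9, -4/9] . (h_P, h_R) = 1
  [-1/9, 5/9] . (h_P, h_R) = 1

Solving yields:
  h_P = 27/7
  h_R = 18/7

Starting state is R, so the expected hitting time is h_R = 18/7.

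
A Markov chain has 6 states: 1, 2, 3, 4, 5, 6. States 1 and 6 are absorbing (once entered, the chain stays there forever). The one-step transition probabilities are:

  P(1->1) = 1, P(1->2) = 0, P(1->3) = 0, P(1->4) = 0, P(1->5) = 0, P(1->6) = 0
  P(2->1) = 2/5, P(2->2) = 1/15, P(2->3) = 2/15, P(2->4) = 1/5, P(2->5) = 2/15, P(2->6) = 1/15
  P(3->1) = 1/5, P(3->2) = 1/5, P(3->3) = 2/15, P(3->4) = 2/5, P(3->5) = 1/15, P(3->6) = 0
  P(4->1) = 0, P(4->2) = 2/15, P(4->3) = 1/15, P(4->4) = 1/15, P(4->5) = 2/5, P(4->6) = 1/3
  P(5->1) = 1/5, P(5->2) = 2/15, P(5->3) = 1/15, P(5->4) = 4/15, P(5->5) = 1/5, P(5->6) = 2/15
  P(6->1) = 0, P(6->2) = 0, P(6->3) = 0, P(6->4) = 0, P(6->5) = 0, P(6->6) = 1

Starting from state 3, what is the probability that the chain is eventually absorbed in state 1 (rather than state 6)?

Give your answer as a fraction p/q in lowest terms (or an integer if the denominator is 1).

Let a_i = P(absorbed in 1 | start in state i).
Boundary conditions: a_1 = 1, a_6 = 0.
For each transient state i, a_i = sum_j P(i->j) * a_j:
  a_2 = 2/5*a_1 + 1/15*a_2 + 2/15*a_3 + 1/5*a_4 + 2/15*a_5 + 1/15*a_6
  a_3 = 1/5*a_1 + 1/5*a_2 + 2/15*a_3 + 2/5*a_4 + 1/15*a_5 + 0*a_6
  a_4 = 0*a_1 + 2/15*a_2 + 1/15*a_3 + 1/15*a_4 + 2/5*a_5 + 1/3*a_6
  a_5 = 1/5*a_1 + 2/15*a_2 + 1/15*a_3 + 4/15*a_4 + 1/5*a_5 + 2/15*a_6

Substituting a_1 = 1 and a_6 = 0, rearrange to (I - Q) a = r where r[i] = P(i -> 1):
  [14/15, -2/15, -1/5, -2/15] . (a_2, a_3, a_4, a_5) = 2/5
  [-1/5, 13/15, -2/5, -1/15] . (a_2, a_3, a_4, a_5) = 1/5
  [-2/15, -1/15, 14/15, -2/5] . (a_2, a_3, a_4, a_5) = 0
  [-2/15, -1/15, -4/15, 4/5] . (a_2, a_3, a_4, a_5) = 1/5

Solving yields:
  a_2 = 4559/6822
  a_3 = 2030/3411
  a_4 = 1250/3411
  a_5 = 3637/6822

Starting state is 3, so the absorption probability is a_3 = 2030/3411.

Answer: 2030/3411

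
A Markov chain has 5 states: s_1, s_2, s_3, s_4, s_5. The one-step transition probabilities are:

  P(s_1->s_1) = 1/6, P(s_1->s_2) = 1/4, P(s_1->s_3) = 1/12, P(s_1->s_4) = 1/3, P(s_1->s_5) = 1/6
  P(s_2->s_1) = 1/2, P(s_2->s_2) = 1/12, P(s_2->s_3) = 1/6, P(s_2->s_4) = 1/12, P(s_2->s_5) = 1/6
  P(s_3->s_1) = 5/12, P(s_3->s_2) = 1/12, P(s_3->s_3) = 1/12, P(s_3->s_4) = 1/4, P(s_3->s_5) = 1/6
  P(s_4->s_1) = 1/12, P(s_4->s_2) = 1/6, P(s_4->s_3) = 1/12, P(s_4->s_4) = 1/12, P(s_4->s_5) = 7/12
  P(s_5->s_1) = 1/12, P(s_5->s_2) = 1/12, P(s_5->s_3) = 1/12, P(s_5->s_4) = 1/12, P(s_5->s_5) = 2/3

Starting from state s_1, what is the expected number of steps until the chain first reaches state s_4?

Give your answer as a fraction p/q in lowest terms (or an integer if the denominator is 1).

Let h_i = expected steps to first reach s_4 from state i.
Boundary: h_s_4 = 0.
First-step equations for the other states:
  h_s_1 = 1 + 1/6*h_s_1 + 1/4*h_s_2 + 1/12*h_s_3 + 1/3*h_s_4 + 1/6*h_s_5
  h_s_2 = 1 + 1/2*h_s_1 + 1/12*h_s_2 + 1/6*h_s_3 + 1/12*h_s_4 + 1/6*h_s_5
  h_s_3 = 1 + 5/12*h_s_1 + 1/12*h_s_2 + 1/12*h_s_3 + 1/4*h_s_4 + 1/6*h_s_5
  h_s_5 = 1 + 1/12*h_s_1 + 1/12*h_s_2 + 1/12*h_s_3 + 1/12*h_s_4 + 2/3*h_s_5

Substituting h_s_4 = 0 and rearranging gives the linear system (I - Q) h = 1:
  [5/6, -1/4, -1/12, -1/6] . (h_s_1, h_s_2, h_s_3, h_s_5) = 1
  [-1/2, 11/12, -1/6, -1/6] . (h_s_1, h_s_2, h_s_3, h_s_5) = 1
  [-5/12, -1/12, 11/12, -1/6] . (h_s_1, h_s_2, h_s_3, h_s_5) = 1
  [-1/12, -1/12, -1/12, 1/3] . (h_s_1, h_s_2, h_s_3, h_s_5) = 1

Solving yields:
  h_s_1 = 6120/1247
  h_s_2 = 7452/1247
  h_s_3 = 6408/1247
  h_s_5 = 8736/1247

Starting state is s_1, so the expected hitting time is h_s_1 = 6120/1247.

Answer: 6120/1247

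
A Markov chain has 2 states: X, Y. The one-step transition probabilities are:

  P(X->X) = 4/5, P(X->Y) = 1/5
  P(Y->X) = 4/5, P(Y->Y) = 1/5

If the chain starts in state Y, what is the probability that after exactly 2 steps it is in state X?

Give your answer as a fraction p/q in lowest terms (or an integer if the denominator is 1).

Answer: 4/5

Derivation:
Computing P^2 by repeated multiplication:
P^1 =
  X: [4/5, 1/5]
  Y: [4/5, 1/5]
P^2 =
  X: [4/5, 1/5]
  Y: [4/5, 1/5]

(P^2)[Y -> X] = 4/5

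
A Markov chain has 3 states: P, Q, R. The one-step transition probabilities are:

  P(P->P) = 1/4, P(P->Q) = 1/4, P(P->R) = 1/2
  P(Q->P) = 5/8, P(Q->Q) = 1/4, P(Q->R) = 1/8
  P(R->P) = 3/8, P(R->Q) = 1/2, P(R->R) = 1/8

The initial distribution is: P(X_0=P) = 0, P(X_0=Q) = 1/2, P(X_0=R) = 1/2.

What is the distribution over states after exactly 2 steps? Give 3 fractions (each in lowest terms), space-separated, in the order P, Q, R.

Propagating the distribution step by step (d_{t+1} = d_t * P):
d_0 = (P=0, Q=1/2, R=1/2)
  d_1[P] = 0*1/4 + 1/2*5/8 + 1/2*3/8 = 1/2
  d_1[Q] = 0*1/4 + 1/2*1/4 + 1/2*1/2 = 3/8
  d_1[R] = 0*1/2 + 1/2*1/8 + 1/2*1/8 = 1/8
d_1 = (P=1/2, Q=3/8, R=1/8)
  d_2[P] = 1/2*1/4 + 3/8*5/8 + 1/8*3/8 = 13/32
  d_2[Q] = 1/2*1/4 + 3/8*1/4 + 1/8*1/2 = 9/32
  d_2[R] = 1/2*1/2 + 3/8*1/8 + 1/8*1/8 = 5/16
d_2 = (P=13/32, Q=9/32, R=5/16)

Answer: 13/32 9/32 5/16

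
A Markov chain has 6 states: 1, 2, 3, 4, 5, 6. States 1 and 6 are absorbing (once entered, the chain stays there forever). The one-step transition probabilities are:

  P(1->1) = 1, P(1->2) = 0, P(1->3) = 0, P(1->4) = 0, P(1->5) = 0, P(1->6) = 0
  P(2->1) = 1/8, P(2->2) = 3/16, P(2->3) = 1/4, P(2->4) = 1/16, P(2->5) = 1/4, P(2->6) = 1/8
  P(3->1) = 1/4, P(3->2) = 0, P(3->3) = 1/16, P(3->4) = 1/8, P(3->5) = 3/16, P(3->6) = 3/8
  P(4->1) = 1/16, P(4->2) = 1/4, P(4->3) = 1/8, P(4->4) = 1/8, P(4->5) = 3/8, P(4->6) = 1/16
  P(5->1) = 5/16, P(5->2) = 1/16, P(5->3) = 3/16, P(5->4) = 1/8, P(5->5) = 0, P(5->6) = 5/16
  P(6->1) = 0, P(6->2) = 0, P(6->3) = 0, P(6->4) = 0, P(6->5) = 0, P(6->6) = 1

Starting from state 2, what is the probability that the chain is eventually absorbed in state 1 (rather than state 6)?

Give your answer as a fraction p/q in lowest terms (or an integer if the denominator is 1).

Let a_i = P(absorbed in 1 | start in state i).
Boundary conditions: a_1 = 1, a_6 = 0.
For each transient state i, a_i = sum_j P(i->j) * a_j:
  a_2 = 1/8*a_1 + 3/16*a_2 + 1/4*a_3 + 1/16*a_4 + 1/4*a_5 + 1/8*a_6
  a_3 = 1/4*a_1 + 0*a_2 + 1/16*a_3 + 1/8*a_4 + 3/16*a_5 + 3/8*a_6
  a_4 = 1/16*a_1 + 1/4*a_2 + 1/8*a_3 + 1/8*a_4 + 3/8*a_5 + 1/16*a_6
  a_5 = 5/16*a_1 + 1/16*a_2 + 3/16*a_3 + 1/8*a_4 + 0*a_5 + 5/16*a_6

Substituting a_1 = 1 and a_6 = 0, rearrange to (I - Q) a = r where r[i] = P(i -> 1):
  [13/16, -1/4, -1/16, -1/4] . (a_2, a_3, a_4, a_5) = 1/8
  [0, 15/16, -1/8, -3/16] . (a_2, a_3, a_4, a_5) = 1/4
  [-1/4, -1/8, 7/8, -3/8] . (a_2, a_3, a_4, a_5) = 1/16
  [-1/16, -3/16, -1/8, 1] . (a_2, a_3, a_4, a_5) = 5/16

Solving yields:
  a_2 = 16419/35002
  a_3 = 14903/35002
  a_4 = 16531/35002
  a_5 = 16825/35002

Starting state is 2, so the absorption probability is a_2 = 16419/35002.

Answer: 16419/35002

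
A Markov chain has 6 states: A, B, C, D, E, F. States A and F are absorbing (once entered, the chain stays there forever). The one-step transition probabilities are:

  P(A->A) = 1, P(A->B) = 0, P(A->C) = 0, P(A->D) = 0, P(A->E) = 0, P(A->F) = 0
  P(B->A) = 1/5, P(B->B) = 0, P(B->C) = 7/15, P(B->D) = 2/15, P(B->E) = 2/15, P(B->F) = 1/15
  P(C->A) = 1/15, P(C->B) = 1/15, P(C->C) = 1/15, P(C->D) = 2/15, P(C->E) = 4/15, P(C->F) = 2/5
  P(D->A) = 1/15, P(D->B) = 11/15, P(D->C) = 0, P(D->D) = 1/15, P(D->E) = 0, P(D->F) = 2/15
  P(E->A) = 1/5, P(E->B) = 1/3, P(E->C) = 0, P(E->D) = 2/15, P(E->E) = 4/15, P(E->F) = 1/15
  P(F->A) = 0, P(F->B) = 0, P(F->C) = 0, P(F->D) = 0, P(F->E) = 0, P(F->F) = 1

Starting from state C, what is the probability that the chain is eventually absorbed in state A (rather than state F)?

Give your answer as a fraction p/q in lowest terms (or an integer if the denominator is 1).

Answer: 1786/5257

Derivation:
Let a_i = P(absorbed in A | start in state i).
Boundary conditions: a_A = 1, a_F = 0.
For each transient state i, a_i = sum_j P(i->j) * a_j:
  a_B = 1/5*a_A + 0*a_B + 7/15*a_C + 2/15*a_D + 2/15*a_E + 1/15*a_F
  a_C = 1/15*a_A + 1/15*a_B + 1/15*a_C + 2/15*a_D + 4/15*a_E + 2/5*a_F
  a_D = 1/15*a_A + 11/15*a_B + 0*a_C + 1/15*a_D + 0*a_E + 2/15*a_F
  a_E = 1/5*a_A + 1/3*a_B + 0*a_C + 2/15*a_D + 4/15*a_E + 1/15*a_F

Substituting a_A = 1 and a_F = 0, rearrange to (I - Q) a = r where r[i] = P(i -> A):
  [1, -7/15, -2/15, -2/15] . (a_B, a_C, a_D, a_E) = 1/5
  [-1/15, 14/15, -2/15, -4/15] . (a_B, a_C, a_D, a_E) = 1/15
  [-11/15, 0, 14/15, 0] . (a_B, a_C, a_D, a_E) = 1/15
  [-1/3, 0, -2/15, 11/15] . (a_B, a_C, a_D, a_E) = 1/5

Solving yields:
  a_B = 374/751
  a_C = 1786/5257
  a_D = 695/1502
  a_E = 438/751

Starting state is C, so the absorption probability is a_C = 1786/5257.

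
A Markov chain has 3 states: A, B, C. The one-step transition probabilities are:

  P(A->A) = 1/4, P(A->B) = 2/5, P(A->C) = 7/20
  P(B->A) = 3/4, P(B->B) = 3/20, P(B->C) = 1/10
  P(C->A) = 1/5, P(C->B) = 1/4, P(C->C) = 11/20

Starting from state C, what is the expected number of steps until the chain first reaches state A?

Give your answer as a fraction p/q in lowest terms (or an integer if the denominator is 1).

Answer: 40/13

Derivation:
Let h_i = expected steps to first reach A from state i.
Boundary: h_A = 0.
First-step equations for the other states:
  h_B = 1 + 3/4*h_A + 3/20*h_B + 1/10*h_C
  h_C = 1 + 1/5*h_A + 1/4*h_B + 11/20*h_C

Substituting h_A = 0 and rearranging gives the linear system (I - Q) h = 1:
  [17/20, -1/10] . (h_B, h_C) = 1
  [-1/4, 9/20] . (h_B, h_C) = 1

Solving yields:
  h_B = 20/13
  h_C = 40/13

Starting state is C, so the expected hitting time is h_C = 40/13.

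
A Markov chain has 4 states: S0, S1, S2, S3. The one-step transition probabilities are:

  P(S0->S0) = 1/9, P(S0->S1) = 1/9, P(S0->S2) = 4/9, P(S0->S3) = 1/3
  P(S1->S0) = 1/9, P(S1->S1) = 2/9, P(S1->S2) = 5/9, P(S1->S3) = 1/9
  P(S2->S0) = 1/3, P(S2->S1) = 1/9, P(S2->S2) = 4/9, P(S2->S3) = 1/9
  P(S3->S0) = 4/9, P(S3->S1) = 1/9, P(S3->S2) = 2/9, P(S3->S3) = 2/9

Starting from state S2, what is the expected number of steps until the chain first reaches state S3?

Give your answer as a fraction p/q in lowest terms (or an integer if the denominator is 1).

Answer: 6

Derivation:
Let h_i = expected steps to first reach S3 from state i.
Boundary: h_S3 = 0.
First-step equations for the other states:
  h_S0 = 1 + 1/9*h_S0 + 1/9*h_S1 + 4/9*h_S2 + 1/3*h_S3
  h_S1 = 1 + 1/9*h_S0 + 2/9*h_S1 + 5/9*h_S2 + 1/9*h_S3
  h_S2 = 1 + 1/3*h_S0 + 1/9*h_S1 + 4/9*h_S2 + 1/9*h_S3

Substituting h_S3 = 0 and rearranging gives the linear system (I - Q) h = 1:
  [8/9, -1/9, -4/9] . (h_S0, h_S1, h_S2) = 1
  [-1/9, 7/9, -5/9] . (h_S0, h_S1, h_S2) = 1
  [-1/3, -1/9, 5/9] . (h_S0, h_S1, h_S2) = 1

Solving yields:
  h_S0 = 54/11
  h_S1 = 69/11
  h_S2 = 6

Starting state is S2, so the expected hitting time is h_S2 = 6.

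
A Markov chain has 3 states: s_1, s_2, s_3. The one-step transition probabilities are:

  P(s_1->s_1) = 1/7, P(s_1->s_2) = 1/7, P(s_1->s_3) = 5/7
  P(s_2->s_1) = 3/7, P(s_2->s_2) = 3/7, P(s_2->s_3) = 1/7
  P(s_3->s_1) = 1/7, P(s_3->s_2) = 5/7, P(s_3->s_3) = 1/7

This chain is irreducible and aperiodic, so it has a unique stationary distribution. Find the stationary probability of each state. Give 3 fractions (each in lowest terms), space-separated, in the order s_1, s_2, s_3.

Answer: 19/71 31/71 21/71

Derivation:
The stationary distribution satisfies pi = pi * P, i.e.:
  pi_s_1 = 1/7*pi_s_1 + 3/7*pi_s_2 + 1/7*pi_s_3
  pi_s_2 = 1/7*pi_s_1 + 3/7*pi_s_2 + 5/7*pi_s_3
  pi_s_3 = 5/7*pi_s_1 + 1/7*pi_s_2 + 1/7*pi_s_3
with normalization: pi_s_1 + pi_s_2 + pi_s_3 = 1.

Using the first 2 balance equations plus normalization, the linear system A*pi = b is:
  [-6/7, 3/7, 1/7] . pi = 0
  [1/7, -4/7, 5/7] . pi = 0
  [1, 1, 1] . pi = 1

Solving yields:
  pi_s_1 = 19/71
  pi_s_2 = 31/71
  pi_s_3 = 21/71

Verification (pi * P):
  19/71*1/7 + 31/71*3/7 + 21/71*1/7 = 19/71 = pi_s_1  (ok)
  19/71*1/7 + 31/71*3/7 + 21/71*5/7 = 31/71 = pi_s_2  (ok)
  19/71*5/7 + 31/71*1/7 + 21/71*1/7 = 21/71 = pi_s_3  (ok)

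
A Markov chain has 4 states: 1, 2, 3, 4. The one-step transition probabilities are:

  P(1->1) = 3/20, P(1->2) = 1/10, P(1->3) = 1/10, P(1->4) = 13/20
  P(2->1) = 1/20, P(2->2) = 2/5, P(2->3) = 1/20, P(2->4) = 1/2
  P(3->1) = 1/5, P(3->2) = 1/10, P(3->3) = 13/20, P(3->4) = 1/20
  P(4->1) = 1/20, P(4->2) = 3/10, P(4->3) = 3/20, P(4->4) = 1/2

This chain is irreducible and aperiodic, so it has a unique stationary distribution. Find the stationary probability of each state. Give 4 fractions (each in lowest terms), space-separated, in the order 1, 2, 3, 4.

The stationary distribution satisfies pi = pi * P, i.e.:
  pi_1 = 3/20*pi_1 + 1/20*pi_2 + 1/5*pi_3 + 1/20*pi_4
  pi_2 = 1/10*pi_1 + 2/5*pi_2 + 1/10*pi_3 + 3/10*pi_4
  pi_3 = 1/10*pi_1 + 1/20*pi_2 + 13/20*pi_3 + 3/20*pi_4
  pi_4 = 13/20*pi_1 + 1/2*pi_2 + 1/20*pi_3 + 1/2*pi_4
with normalization: pi_1 + pi_2 + pi_3 + pi_4 = 1.

Using the first 3 balance equations plus normalization, the linear system A*pi = b is:
  [-17/20, 1/20, 1/5, 1/20] . pi = 0
  [1/10, -3/5, 1/10, 3/10] . pi = 0
  [1/10, 1/20, -7/20, 3/20] . pi = 0
  [1, 1, 1, 1] . pi = 1

Solving yields:
  pi_1 = 149/1563
  pi_2 = 135/521
  pi_3 = 373/1563
  pi_4 = 212/521

Verification (pi * P):
  149/1563*3/20 + 135/521*1/20 + 373/1563*1/5 + 212/521*1/20 = 149/1563 = pi_1  (ok)
  149/1563*1/10 + 135/521*2/5 + 373/1563*1/10 + 212/521*3/10 = 135/521 = pi_2  (ok)
  149/1563*1/10 + 135/521*1/20 + 373/1563*13/20 + 212/521*3/20 = 373/1563 = pi_3  (ok)
  149/1563*13/20 + 135/521*1/2 + 373/1563*1/20 + 212/521*1/2 = 212/521 = pi_4  (ok)

Answer: 149/1563 135/521 373/1563 212/521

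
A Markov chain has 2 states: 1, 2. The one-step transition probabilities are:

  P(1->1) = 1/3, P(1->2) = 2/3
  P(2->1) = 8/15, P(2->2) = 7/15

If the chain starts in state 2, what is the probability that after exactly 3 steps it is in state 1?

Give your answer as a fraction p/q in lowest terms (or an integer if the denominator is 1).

Computing P^3 by repeated multiplication:
P^1 =
  1: [1/3, 2/3]
  2: [8/15, 7/15]
P^2 =
  1: [7/15, 8/15]
  2: [32/75, 43/75]
P^3 =
  1: [11/25, 14/25]
  2: [56/125, 69/125]

(P^3)[2 -> 1] = 56/125

Answer: 56/125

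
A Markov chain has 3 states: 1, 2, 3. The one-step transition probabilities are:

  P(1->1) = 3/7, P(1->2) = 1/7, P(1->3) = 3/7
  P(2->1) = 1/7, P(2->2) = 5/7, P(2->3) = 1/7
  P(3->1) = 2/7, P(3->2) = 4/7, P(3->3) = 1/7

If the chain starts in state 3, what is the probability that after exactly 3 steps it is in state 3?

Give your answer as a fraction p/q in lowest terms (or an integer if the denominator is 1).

Computing P^3 by repeated multiplication:
P^1 =
  1: [3/7, 1/7, 3/7]
  2: [1/7, 5/7, 1/7]
  3: [2/7, 4/7, 1/7]
P^2 =
  1: [16/49, 20/49, 13/49]
  2: [10/49, 30/49, 9/49]
  3: [12/49, 26/49, 11/49]
P^3 =
  1: [94/343, 24/49, 81/343]
  2: [78/343, 4/7, 69/343]
  3: [12/49, 186/343, 73/343]

(P^3)[3 -> 3] = 73/343

Answer: 73/343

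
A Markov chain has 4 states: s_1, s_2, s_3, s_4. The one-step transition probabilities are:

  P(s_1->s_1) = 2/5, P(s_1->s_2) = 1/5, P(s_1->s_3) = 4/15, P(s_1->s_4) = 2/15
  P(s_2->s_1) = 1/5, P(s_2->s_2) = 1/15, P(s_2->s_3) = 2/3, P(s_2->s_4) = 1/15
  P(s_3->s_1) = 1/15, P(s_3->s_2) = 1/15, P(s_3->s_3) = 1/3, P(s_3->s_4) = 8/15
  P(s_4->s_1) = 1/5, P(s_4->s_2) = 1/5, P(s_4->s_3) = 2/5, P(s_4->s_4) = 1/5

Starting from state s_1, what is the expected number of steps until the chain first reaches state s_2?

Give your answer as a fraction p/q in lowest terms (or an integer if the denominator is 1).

Answer: 115/18

Derivation:
Let h_i = expected steps to first reach s_2 from state i.
Boundary: h_s_2 = 0.
First-step equations for the other states:
  h_s_1 = 1 + 2/5*h_s_1 + 1/5*h_s_2 + 4/15*h_s_3 + 2/15*h_s_4
  h_s_3 = 1 + 1/15*h_s_1 + 1/15*h_s_2 + 1/3*h_s_3 + 8/15*h_s_4
  h_s_4 = 1 + 1/5*h_s_1 + 1/5*h_s_2 + 2/5*h_s_3 + 1/5*h_s_4

Substituting h_s_2 = 0 and rearranging gives the linear system (I - Q) h = 1:
  [3/5, -4/15, -2/15] . (h_s_1, h_s_3, h_s_4) = 1
  [-1/15, 2/3, -8/15] . (h_s_1, h_s_3, h_s_4) = 1
  [-1/5, -2/5, 4/5] . (h_s_1, h_s_3, h_s_4) = 1

Solving yields:
  h_s_1 = 115/18
  h_s_3 = 265/36
  h_s_4 = 235/36

Starting state is s_1, so the expected hitting time is h_s_1 = 115/18.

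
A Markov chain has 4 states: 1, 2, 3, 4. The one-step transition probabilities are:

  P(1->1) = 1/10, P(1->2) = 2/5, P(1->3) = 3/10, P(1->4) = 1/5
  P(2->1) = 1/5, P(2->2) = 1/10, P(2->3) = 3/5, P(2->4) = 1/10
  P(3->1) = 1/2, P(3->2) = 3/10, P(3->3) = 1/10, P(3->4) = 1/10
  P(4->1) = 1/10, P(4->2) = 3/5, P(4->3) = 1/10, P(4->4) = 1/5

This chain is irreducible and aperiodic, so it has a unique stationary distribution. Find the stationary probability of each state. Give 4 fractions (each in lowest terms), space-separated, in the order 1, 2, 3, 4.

Answer: 67/266 122/399 121/399 37/266

Derivation:
The stationary distribution satisfies pi = pi * P, i.e.:
  pi_1 = 1/10*pi_1 + 1/5*pi_2 + 1/2*pi_3 + 1/10*pi_4
  pi_2 = 2/5*pi_1 + 1/10*pi_2 + 3/10*pi_3 + 3/5*pi_4
  pi_3 = 3/10*pi_1 + 3/5*pi_2 + 1/10*pi_3 + 1/10*pi_4
  pi_4 = 1/5*pi_1 + 1/10*pi_2 + 1/10*pi_3 + 1/5*pi_4
with normalization: pi_1 + pi_2 + pi_3 + pi_4 = 1.

Using the first 3 balance equations plus normalization, the linear system A*pi = b is:
  [-9/10, 1/5, 1/2, 1/10] . pi = 0
  [2/5, -9/10, 3/10, 3/5] . pi = 0
  [3/10, 3/5, -9/10, 1/10] . pi = 0
  [1, 1, 1, 1] . pi = 1

Solving yields:
  pi_1 = 67/266
  pi_2 = 122/399
  pi_3 = 121/399
  pi_4 = 37/266

Verification (pi * P):
  67/266*1/10 + 122/399*1/5 + 121/399*1/2 + 37/266*1/10 = 67/266 = pi_1  (ok)
  67/266*2/5 + 122/399*1/10 + 121/399*3/10 + 37/266*3/5 = 122/399 = pi_2  (ok)
  67/266*3/10 + 122/399*3/5 + 121/399*1/10 + 37/266*1/10 = 121/399 = pi_3  (ok)
  67/266*1/5 + 122/399*1/10 + 121/399*1/10 + 37/266*1/5 = 37/266 = pi_4  (ok)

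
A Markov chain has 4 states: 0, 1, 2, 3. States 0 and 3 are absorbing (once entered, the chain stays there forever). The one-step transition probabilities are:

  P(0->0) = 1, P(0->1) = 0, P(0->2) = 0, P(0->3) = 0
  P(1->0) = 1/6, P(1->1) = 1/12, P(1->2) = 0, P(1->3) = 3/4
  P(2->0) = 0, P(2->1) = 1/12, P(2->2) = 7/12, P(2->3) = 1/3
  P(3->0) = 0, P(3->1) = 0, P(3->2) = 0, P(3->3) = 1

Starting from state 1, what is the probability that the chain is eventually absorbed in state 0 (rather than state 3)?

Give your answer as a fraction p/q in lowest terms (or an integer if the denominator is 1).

Answer: 2/11

Derivation:
Let a_i = P(absorbed in 0 | start in state i).
Boundary conditions: a_0 = 1, a_3 = 0.
For each transient state i, a_i = sum_j P(i->j) * a_j:
  a_1 = 1/6*a_0 + 1/12*a_1 + 0*a_2 + 3/4*a_3
  a_2 = 0*a_0 + 1/12*a_1 + 7/12*a_2 + 1/3*a_3

Substituting a_0 = 1 and a_3 = 0, rearrange to (I - Q) a = r where r[i] = P(i -> 0):
  [11/12, 0] . (a_1, a_2) = 1/6
  [-1/12, 5/12] . (a_1, a_2) = 0

Solving yields:
  a_1 = 2/11
  a_2 = 2/55

Starting state is 1, so the absorption probability is a_1 = 2/11.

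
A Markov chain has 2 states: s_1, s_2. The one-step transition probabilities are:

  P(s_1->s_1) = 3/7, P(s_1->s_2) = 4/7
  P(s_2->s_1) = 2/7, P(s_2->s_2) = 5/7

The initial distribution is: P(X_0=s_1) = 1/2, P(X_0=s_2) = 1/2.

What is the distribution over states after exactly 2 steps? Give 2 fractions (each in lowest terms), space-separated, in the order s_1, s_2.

Answer: 33/98 65/98

Derivation:
Propagating the distribution step by step (d_{t+1} = d_t * P):
d_0 = (s_1=1/2, s_2=1/2)
  d_1[s_1] = 1/2*3/7 + 1/2*2/7 = 5/14
  d_1[s_2] = 1/2*4/7 + 1/2*5/7 = 9/14
d_1 = (s_1=5/14, s_2=9/14)
  d_2[s_1] = 5/14*3/7 + 9/14*2/7 = 33/98
  d_2[s_2] = 5/14*4/7 + 9/14*5/7 = 65/98
d_2 = (s_1=33/98, s_2=65/98)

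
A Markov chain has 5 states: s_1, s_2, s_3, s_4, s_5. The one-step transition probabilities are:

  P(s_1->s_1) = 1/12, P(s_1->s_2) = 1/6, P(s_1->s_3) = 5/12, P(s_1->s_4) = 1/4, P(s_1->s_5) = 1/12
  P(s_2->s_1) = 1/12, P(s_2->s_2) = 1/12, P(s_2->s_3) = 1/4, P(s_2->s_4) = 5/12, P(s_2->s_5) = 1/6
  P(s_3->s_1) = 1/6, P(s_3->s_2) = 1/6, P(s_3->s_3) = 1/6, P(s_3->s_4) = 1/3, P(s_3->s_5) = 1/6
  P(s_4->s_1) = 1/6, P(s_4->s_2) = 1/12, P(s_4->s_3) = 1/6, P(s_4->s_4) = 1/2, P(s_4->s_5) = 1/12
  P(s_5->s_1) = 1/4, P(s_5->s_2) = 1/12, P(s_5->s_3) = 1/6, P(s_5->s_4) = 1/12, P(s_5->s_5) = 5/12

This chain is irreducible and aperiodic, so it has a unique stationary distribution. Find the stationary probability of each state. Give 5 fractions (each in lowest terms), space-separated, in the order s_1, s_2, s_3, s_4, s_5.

Answer: 131/830 19/166 179/830 287/830 69/415

Derivation:
The stationary distribution satisfies pi = pi * P, i.e.:
  pi_s_1 = 1/12*pi_s_1 + 1/12*pi_s_2 + 1/6*pi_s_3 + 1/6*pi_s_4 + 1/4*pi_s_5
  pi_s_2 = 1/6*pi_s_1 + 1/12*pi_s_2 + 1/6*pi_s_3 + 1/12*pi_s_4 + 1/12*pi_s_5
  pi_s_3 = 5/12*pi_s_1 + 1/4*pi_s_2 + 1/6*pi_s_3 + 1/6*pi_s_4 + 1/6*pi_s_5
  pi_s_4 = 1/4*pi_s_1 + 5/12*pi_s_2 + 1/3*pi_s_3 + 1/2*pi_s_4 + 1/12*pi_s_5
  pi_s_5 = 1/12*pi_s_1 + 1/6*pi_s_2 + 1/6*pi_s_3 + 1/12*pi_s_4 + 5/12*pi_s_5
with normalization: pi_s_1 + pi_s_2 + pi_s_3 + pi_s_4 + pi_s_5 = 1.

Using the first 4 balance equations plus normalization, the linear system A*pi = b is:
  [-11/12, 1/12, 1/6, 1/6, 1/4] . pi = 0
  [1/6, -11/12, 1/6, 1/12, 1/12] . pi = 0
  [5/12, 1/4, -5/6, 1/6, 1/6] . pi = 0
  [1/4, 5/12, 1/3, -1/2, 1/12] . pi = 0
  [1, 1, 1, 1, 1] . pi = 1

Solving yields:
  pi_s_1 = 131/830
  pi_s_2 = 19/166
  pi_s_3 = 179/830
  pi_s_4 = 287/830
  pi_s_5 = 69/415

Verification (pi * P):
  131/830*1/12 + 19/166*1/12 + 179/830*1/6 + 287/830*1/6 + 69/415*1/4 = 131/830 = pi_s_1  (ok)
  131/830*1/6 + 19/166*1/12 + 179/830*1/6 + 287/830*1/12 + 69/415*1/12 = 19/166 = pi_s_2  (ok)
  131/830*5/12 + 19/166*1/4 + 179/830*1/6 + 287/830*1/6 + 69/415*1/6 = 179/830 = pi_s_3  (ok)
  131/830*1/4 + 19/166*5/12 + 179/830*1/3 + 287/830*1/2 + 69/415*1/12 = 287/830 = pi_s_4  (ok)
  131/830*1/12 + 19/166*1/6 + 179/830*1/6 + 287/830*1/12 + 69/415*5/12 = 69/415 = pi_s_5  (ok)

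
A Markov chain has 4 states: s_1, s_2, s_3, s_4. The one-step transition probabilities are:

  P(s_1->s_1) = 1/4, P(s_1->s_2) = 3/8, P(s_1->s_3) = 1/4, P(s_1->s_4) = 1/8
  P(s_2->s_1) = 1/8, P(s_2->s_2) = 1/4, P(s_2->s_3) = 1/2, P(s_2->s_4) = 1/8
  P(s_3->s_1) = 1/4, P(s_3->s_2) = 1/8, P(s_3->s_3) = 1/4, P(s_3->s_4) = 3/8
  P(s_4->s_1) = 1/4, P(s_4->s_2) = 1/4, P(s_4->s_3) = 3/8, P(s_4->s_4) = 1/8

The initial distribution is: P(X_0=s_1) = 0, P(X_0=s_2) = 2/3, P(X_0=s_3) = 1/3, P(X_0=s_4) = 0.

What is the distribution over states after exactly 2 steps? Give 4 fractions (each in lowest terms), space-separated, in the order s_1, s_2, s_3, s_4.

Answer: 43/192 7/32 21/64 11/48

Derivation:
Propagating the distribution step by step (d_{t+1} = d_t * P):
d_0 = (s_1=0, s_2=2/3, s_3=1/3, s_4=0)
  d_1[s_1] = 0*1/4 + 2/3*1/8 + 1/3*1/4 + 0*1/4 = 1/6
  d_1[s_2] = 0*3/8 + 2/3*1/4 + 1/3*1/8 + 0*1/4 = 5/24
  d_1[s_3] = 0*1/4 + 2/3*1/2 + 1/3*1/4 + 0*3/8 = 5/12
  d_1[s_4] = 0*1/8 + 2/3*1/8 + 1/3*3/8 + 0*1/8 = 5/24
d_1 = (s_1=1/6, s_2=5/24, s_3=5/12, s_4=5/24)
  d_2[s_1] = 1/6*1/4 + 5/24*1/8 + 5/12*1/4 + 5/24*1/4 = 43/192
  d_2[s_2] = 1/6*3/8 + 5/24*1/4 + 5/12*1/8 + 5/24*1/4 = 7/32
  d_2[s_3] = 1/6*1/4 + 5/24*1/2 + 5/12*1/4 + 5/24*3/8 = 21/64
  d_2[s_4] = 1/6*1/8 + 5/24*1/8 + 5/12*3/8 + 5/24*1/8 = 11/48
d_2 = (s_1=43/192, s_2=7/32, s_3=21/64, s_4=11/48)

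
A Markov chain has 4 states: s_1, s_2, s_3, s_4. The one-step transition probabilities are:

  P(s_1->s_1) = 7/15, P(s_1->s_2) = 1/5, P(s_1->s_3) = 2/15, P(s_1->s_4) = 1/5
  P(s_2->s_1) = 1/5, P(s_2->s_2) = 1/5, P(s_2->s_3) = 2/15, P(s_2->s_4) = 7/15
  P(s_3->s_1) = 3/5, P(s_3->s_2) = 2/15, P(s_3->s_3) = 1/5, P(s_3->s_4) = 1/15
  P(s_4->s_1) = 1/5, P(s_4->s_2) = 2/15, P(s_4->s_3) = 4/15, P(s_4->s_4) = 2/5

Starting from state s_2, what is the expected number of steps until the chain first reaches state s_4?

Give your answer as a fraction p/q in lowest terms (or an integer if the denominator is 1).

Answer: 231/73

Derivation:
Let h_i = expected steps to first reach s_4 from state i.
Boundary: h_s_4 = 0.
First-step equations for the other states:
  h_s_1 = 1 + 7/15*h_s_1 + 1/5*h_s_2 + 2/15*h_s_3 + 1/5*h_s_4
  h_s_2 = 1 + 1/5*h_s_1 + 1/5*h_s_2 + 2/15*h_s_3 + 7/15*h_s_4
  h_s_3 = 1 + 3/5*h_s_1 + 2/15*h_s_2 + 1/5*h_s_3 + 1/15*h_s_4

Substituting h_s_4 = 0 and rearranging gives the linear system (I - Q) h = 1:
  [8/15, -1/5, -2/15] . (h_s_1, h_s_2, h_s_3) = 1
  [-1/5, 4/5, -2/15] . (h_s_1, h_s_2, h_s_3) = 1
  [-3/5, -2/15, 4/5] . (h_s_1, h_s_2, h_s_3) = 1

Solving yields:
  h_s_1 = 315/73
  h_s_2 = 231/73
  h_s_3 = 366/73

Starting state is s_2, so the expected hitting time is h_s_2 = 231/73.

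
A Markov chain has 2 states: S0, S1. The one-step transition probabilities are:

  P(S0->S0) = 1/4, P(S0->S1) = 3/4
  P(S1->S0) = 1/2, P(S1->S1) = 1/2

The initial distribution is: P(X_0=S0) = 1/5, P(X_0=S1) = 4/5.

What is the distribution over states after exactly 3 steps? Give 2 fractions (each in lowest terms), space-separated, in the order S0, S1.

Answer: 129/320 191/320

Derivation:
Propagating the distribution step by step (d_{t+1} = d_t * P):
d_0 = (S0=1/5, S1=4/5)
  d_1[S0] = 1/5*1/4 + 4/5*1/2 = 9/20
  d_1[S1] = 1/5*3/4 + 4/5*1/2 = 11/20
d_1 = (S0=9/20, S1=11/20)
  d_2[S0] = 9/20*1/4 + 11/20*1/2 = 31/80
  d_2[S1] = 9/20*3/4 + 11/20*1/2 = 49/80
d_2 = (S0=31/80, S1=49/80)
  d_3[S0] = 31/80*1/4 + 49/80*1/2 = 129/320
  d_3[S1] = 31/80*3/4 + 49/80*1/2 = 191/320
d_3 = (S0=129/320, S1=191/320)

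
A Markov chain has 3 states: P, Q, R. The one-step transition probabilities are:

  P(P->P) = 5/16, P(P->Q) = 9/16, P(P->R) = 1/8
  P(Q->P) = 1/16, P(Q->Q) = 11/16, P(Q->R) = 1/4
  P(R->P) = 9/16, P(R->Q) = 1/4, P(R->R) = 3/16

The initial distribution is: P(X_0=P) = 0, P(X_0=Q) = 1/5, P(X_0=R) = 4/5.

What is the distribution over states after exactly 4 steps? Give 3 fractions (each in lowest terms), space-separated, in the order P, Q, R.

Propagating the distribution step by step (d_{t+1} = d_t * P):
d_0 = (P=0, Q=1/5, R=4/5)
  d_1[P] = 0*5/16 + 1/5*1/16 + 4/5*9/16 = 37/80
  d_1[Q] = 0*9/16 + 1/5*11/16 + 4/5*1/4 = 27/80
  d_1[R] = 0*1/8 + 1/5*1/4 + 4/5*3/16 = 1/5
d_1 = (P=37/80, Q=27/80, R=1/5)
  d_2[P] = 37/80*5/16 + 27/80*1/16 + 1/5*9/16 = 89/320
  d_2[Q] = 37/80*9/16 + 27/80*11/16 + 1/5*1/4 = 347/640
  d_2[R] = 37/80*1/8 + 27/80*1/4 + 1/5*3/16 = 23/128
d_2 = (P=89/320, Q=347/640, R=23/128)
  d_3[P] = 89/320*5/16 + 347/640*1/16 + 23/128*9/16 = 71/320
  d_3[Q] = 89/320*9/16 + 347/640*11/16 + 23/128*1/4 = 5879/10240
  d_3[R] = 89/320*1/8 + 347/640*1/4 + 23/128*3/16 = 2089/10240
d_3 = (P=71/320, Q=5879/10240, R=2089/10240)
  d_4[P] = 71/320*5/16 + 5879/10240*1/16 + 2089/10240*9/16 = 901/4096
  d_4[Q] = 71/320*9/16 + 5879/10240*11/16 + 2089/10240*1/4 = 93473/163840
  d_4[R] = 71/320*1/8 + 5879/10240*1/4 + 2089/10240*3/16 = 34327/163840
d_4 = (P=901/4096, Q=93473/163840, R=34327/163840)

Answer: 901/4096 93473/163840 34327/163840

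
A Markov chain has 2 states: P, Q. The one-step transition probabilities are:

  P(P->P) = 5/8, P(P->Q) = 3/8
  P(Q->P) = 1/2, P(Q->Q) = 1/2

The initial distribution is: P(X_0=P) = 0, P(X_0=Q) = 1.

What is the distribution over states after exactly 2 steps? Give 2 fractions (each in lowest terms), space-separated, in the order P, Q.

Answer: 9/16 7/16

Derivation:
Propagating the distribution step by step (d_{t+1} = d_t * P):
d_0 = (P=0, Q=1)
  d_1[P] = 0*5/8 + 1*1/2 = 1/2
  d_1[Q] = 0*3/8 + 1*1/2 = 1/2
d_1 = (P=1/2, Q=1/2)
  d_2[P] = 1/2*5/8 + 1/2*1/2 = 9/16
  d_2[Q] = 1/2*3/8 + 1/2*1/2 = 7/16
d_2 = (P=9/16, Q=7/16)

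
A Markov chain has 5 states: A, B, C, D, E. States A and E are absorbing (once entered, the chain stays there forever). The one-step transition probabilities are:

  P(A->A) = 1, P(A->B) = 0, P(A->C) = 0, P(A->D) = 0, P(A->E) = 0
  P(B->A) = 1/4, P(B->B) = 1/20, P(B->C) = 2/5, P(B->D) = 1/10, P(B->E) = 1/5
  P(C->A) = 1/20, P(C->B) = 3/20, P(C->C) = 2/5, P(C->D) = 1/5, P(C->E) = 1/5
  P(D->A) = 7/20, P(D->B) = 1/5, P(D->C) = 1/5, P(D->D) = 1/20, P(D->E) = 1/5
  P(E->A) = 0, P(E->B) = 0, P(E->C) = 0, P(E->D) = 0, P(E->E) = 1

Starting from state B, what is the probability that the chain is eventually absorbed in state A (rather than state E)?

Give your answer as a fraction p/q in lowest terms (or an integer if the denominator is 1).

Answer: 403/831

Derivation:
Let a_i = P(absorbed in A | start in state i).
Boundary conditions: a_A = 1, a_E = 0.
For each transient state i, a_i = sum_j P(i->j) * a_j:
  a_B = 1/4*a_A + 1/20*a_B + 2/5*a_C + 1/10*a_D + 1/5*a_E
  a_C = 1/20*a_A + 3/20*a_B + 2/5*a_C + 1/5*a_D + 1/5*a_E
  a_D = 7/20*a_A + 1/5*a_B + 1/5*a_C + 1/20*a_D + 1/5*a_E

Substituting a_A = 1 and a_E = 0, rearrange to (I - Q) a = r where r[i] = P(i -> A):
  [19/20, -2/5, -1/10] . (a_B, a_C, a_D) = 1/4
  [-3/20, 3/5, -1/5] . (a_B, a_C, a_D) = 1/20
  [-1/5, -1/5, 19/20] . (a_B, a_C, a_D) = 7/20

Solving yields:
  a_B = 403/831
  a_C = 323/831
  a_D = 153/277

Starting state is B, so the absorption probability is a_B = 403/831.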